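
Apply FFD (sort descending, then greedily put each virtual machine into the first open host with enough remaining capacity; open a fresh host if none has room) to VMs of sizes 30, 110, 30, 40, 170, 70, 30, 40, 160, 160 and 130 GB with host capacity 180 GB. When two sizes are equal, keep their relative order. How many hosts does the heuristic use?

6

Sorted descending: 170, 160, 160, 130, 110, 70, 40, 40, 30, 30, 30.
  170 → host 1 (new)  [load 170/180]
  160 → host 2 (new)  [load 160/180]
  160 → host 3 (new)  [load 160/180]
  130 → host 4 (new)  [load 130/180]
  110 → host 5 (new)  [load 110/180]
  70 → host 5  [load 180/180]
  40 → host 4  [load 170/180]
  40 → host 6 (new)  [load 40/180]
  30 → host 6  [load 70/180]
  30 → host 6  [load 100/180]
  30 → host 6  [load 130/180]
6 hosts opened.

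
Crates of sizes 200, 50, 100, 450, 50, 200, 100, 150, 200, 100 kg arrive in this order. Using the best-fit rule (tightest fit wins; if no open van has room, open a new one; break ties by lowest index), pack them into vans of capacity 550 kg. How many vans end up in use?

  200 → van 1 (new)  [load 200/550]
  50 → van 1  [load 250/550]
  100 → van 1  [load 350/550]
  450 → van 2 (new)  [load 450/550]
  50 → van 2  [load 500/550]
  200 → van 1  [load 550/550]
  100 → van 3 (new)  [load 100/550]
  150 → van 3  [load 250/550]
  200 → van 3  [load 450/550]
  100 → van 3  [load 550/550]
3 vans opened.

3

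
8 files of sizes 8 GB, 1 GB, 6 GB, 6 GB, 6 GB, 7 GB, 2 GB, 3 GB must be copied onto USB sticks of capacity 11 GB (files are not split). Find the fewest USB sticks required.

Total = 8 + 7 + 6 + 6 + 6 + 3 + 2 + 1 = 39 GB.
Lower bound: ⌈39/11⌉ = 4 USB sticks.
Also, 5 files each exceed 11/2 GB, and no two of those can share a USB stick, so at least 5 USB sticks are needed.
A packing using 5 USB sticks:
  USB stick 1: 8 + 3 = 11
  USB stick 2: 7 + 2 + 1 = 10
  USB stick 3: 6 = 6
  USB stick 4: 6 = 6
  USB stick 5: 6 = 6
This matches the lower bound, so 5 is optimal.

5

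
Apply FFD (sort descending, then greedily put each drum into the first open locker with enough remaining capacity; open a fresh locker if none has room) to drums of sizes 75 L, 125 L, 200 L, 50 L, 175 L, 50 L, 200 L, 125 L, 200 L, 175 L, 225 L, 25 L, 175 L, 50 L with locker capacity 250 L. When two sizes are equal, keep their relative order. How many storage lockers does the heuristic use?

8

Sorted descending: 225, 200, 200, 200, 175, 175, 175, 125, 125, 75, 50, 50, 50, 25.
  225 → locker 1 (new)  [load 225/250]
  200 → locker 2 (new)  [load 200/250]
  200 → locker 3 (new)  [load 200/250]
  200 → locker 4 (new)  [load 200/250]
  175 → locker 5 (new)  [load 175/250]
  175 → locker 6 (new)  [load 175/250]
  175 → locker 7 (new)  [load 175/250]
  125 → locker 8 (new)  [load 125/250]
  125 → locker 8  [load 250/250]
  75 → locker 5  [load 250/250]
  50 → locker 2  [load 250/250]
  50 → locker 3  [load 250/250]
  50 → locker 4  [load 250/250]
  25 → locker 1  [load 250/250]
8 storage lockers opened.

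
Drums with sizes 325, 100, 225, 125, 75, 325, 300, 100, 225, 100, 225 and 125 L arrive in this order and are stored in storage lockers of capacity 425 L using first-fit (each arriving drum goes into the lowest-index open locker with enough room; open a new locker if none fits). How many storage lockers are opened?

  325 → locker 1 (new)  [load 325/425]
  100 → locker 1  [load 425/425]
  225 → locker 2 (new)  [load 225/425]
  125 → locker 2  [load 350/425]
  75 → locker 2  [load 425/425]
  325 → locker 3 (new)  [load 325/425]
  300 → locker 4 (new)  [load 300/425]
  100 → locker 3  [load 425/425]
  225 → locker 5 (new)  [load 225/425]
  100 → locker 4  [load 400/425]
  225 → locker 6 (new)  [load 225/425]
  125 → locker 5  [load 350/425]
6 storage lockers opened.

6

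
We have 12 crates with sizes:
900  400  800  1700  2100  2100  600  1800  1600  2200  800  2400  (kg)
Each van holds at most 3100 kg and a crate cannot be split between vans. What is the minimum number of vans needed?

Total = 2400 + 2200 + 2100 + 2100 + 1800 + 1700 + 1600 + 900 + 800 + 800 + 600 + 400 = 17400 kg.
Lower bound: ⌈17400/3100⌉ = 6 vans.
Also, 7 crates each exceed 1550 kg, and no two of those can share a van, so at least 7 vans are needed.
A packing using 7 vans:
  van 1: 2400 + 600 = 3000
  van 2: 2200 + 900 = 3100
  van 3: 2100 + 800 = 2900
  van 4: 2100 + 800 = 2900
  van 5: 1800 + 400 = 2200
  van 6: 1700 = 1700
  van 7: 1600 = 1600
This matches the lower bound, so 7 is optimal.

7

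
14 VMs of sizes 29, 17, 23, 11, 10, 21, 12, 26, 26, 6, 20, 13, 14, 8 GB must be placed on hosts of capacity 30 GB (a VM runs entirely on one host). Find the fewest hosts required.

9

Total = 29 + 26 + 26 + 23 + 21 + 20 + 17 + 14 + 13 + 12 + 11 + 10 + 8 + 6 = 236 GB.
Lower bound: ⌈236/30⌉ = 8 hosts.
A packing using 9 hosts:
  host 1: 29 = 29
  host 2: 26 = 26
  host 3: 26 = 26
  host 4: 23 + 6 = 29
  host 5: 21 + 8 = 29
  host 6: 20 + 10 = 30
  host 7: 17 + 13 = 30
  host 8: 14 + 12 = 26
  host 9: 11 = 11
No arrangement into 8 hosts stays within capacity, so 9 is optimal.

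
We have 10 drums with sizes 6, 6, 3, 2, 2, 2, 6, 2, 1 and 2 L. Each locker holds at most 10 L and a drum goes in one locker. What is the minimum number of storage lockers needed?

4

Total = 6 + 6 + 6 + 3 + 2 + 2 + 2 + 2 + 2 + 1 = 32 L.
Lower bound: ⌈32/10⌉ = 4 storage lockers.
A packing using 4 storage lockers:
  locker 1: 6 + 3 + 1 = 10
  locker 2: 6 + 2 + 2 = 10
  locker 3: 6 + 2 + 2 = 10
  locker 4: 2 = 2
This matches the lower bound, so 4 is optimal.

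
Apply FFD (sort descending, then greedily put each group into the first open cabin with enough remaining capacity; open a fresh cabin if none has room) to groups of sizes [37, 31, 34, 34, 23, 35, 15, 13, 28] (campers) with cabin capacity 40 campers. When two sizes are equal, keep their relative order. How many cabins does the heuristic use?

8

Sorted descending: 37, 35, 34, 34, 31, 28, 23, 15, 13.
  37 → cabin 1 (new)  [load 37/40]
  35 → cabin 2 (new)  [load 35/40]
  34 → cabin 3 (new)  [load 34/40]
  34 → cabin 4 (new)  [load 34/40]
  31 → cabin 5 (new)  [load 31/40]
  28 → cabin 6 (new)  [load 28/40]
  23 → cabin 7 (new)  [load 23/40]
  15 → cabin 7  [load 38/40]
  13 → cabin 8 (new)  [load 13/40]
8 cabins opened.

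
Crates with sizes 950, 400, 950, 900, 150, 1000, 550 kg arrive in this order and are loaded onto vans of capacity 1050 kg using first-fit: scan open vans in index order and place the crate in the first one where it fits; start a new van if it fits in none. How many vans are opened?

  950 → van 1 (new)  [load 950/1050]
  400 → van 2 (new)  [load 400/1050]
  950 → van 3 (new)  [load 950/1050]
  900 → van 4 (new)  [load 900/1050]
  150 → van 2  [load 550/1050]
  1000 → van 5 (new)  [load 1000/1050]
  550 → van 6 (new)  [load 550/1050]
6 vans opened.

6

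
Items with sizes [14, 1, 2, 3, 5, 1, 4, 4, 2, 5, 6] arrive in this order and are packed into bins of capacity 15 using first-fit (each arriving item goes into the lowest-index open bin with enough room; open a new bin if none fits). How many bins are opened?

4

  14 → bin 1 (new)  [load 14/15]
  1 → bin 1  [load 15/15]
  2 → bin 2 (new)  [load 2/15]
  3 → bin 2  [load 5/15]
  5 → bin 2  [load 10/15]
  1 → bin 2  [load 11/15]
  4 → bin 2  [load 15/15]
  4 → bin 3 (new)  [load 4/15]
  2 → bin 3  [load 6/15]
  5 → bin 3  [load 11/15]
  6 → bin 4 (new)  [load 6/15]
4 bins opened.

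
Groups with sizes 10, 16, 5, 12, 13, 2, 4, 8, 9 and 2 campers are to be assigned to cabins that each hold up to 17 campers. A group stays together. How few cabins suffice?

5

Total = 16 + 13 + 12 + 10 + 9 + 8 + 5 + 4 + 2 + 2 = 81 campers.
Lower bound: ⌈81/17⌉ = 5 cabins.
A packing using 5 cabins:
  cabin 1: 16 = 16
  cabin 2: 13 + 4 = 17
  cabin 3: 12 + 5 = 17
  cabin 4: 10 + 2 + 2 = 14
  cabin 5: 9 + 8 = 17
This matches the lower bound, so 5 is optimal.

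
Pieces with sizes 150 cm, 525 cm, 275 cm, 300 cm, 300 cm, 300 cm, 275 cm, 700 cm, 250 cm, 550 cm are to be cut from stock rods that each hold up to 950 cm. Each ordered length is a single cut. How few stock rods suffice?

4

Total = 700 + 550 + 525 + 300 + 300 + 300 + 275 + 275 + 250 + 150 = 3625 cm.
Lower bound: ⌈3625/950⌉ = 4 stock rods.
A packing using 4 stock rods:
  stock rod 1: 700 + 250 = 950
  stock rod 2: 550 + 300 = 850
  stock rod 3: 525 + 275 + 150 = 950
  stock rod 4: 300 + 300 + 275 = 875
This matches the lower bound, so 4 is optimal.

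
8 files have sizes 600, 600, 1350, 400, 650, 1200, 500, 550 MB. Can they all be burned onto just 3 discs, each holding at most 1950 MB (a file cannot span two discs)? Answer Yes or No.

No

Total = 5850 MB; ⌈5850/1950⌉ = 3.
The bound of 3 does not rule out 3, but exhaustive search shows no assignment into 3 discs of capacity 1950 MB exists — the minimum is 4.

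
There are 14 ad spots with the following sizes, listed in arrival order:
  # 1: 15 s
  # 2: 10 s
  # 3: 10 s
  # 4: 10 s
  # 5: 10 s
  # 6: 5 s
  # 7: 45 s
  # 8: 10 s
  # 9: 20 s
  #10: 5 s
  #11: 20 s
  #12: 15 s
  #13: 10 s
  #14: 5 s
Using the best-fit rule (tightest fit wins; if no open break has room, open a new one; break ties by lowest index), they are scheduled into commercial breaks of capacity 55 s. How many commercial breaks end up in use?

4

  15 → break 1 (new)  [load 15/55]
  10 → break 1  [load 25/55]
  10 → break 1  [load 35/55]
  10 → break 1  [load 45/55]
  10 → break 1  [load 55/55]
  5 → break 2 (new)  [load 5/55]
  45 → break 2  [load 50/55]
  10 → break 3 (new)  [load 10/55]
  20 → break 3  [load 30/55]
  5 → break 2  [load 55/55]
  20 → break 3  [load 50/55]
  15 → break 4 (new)  [load 15/55]
  10 → break 4  [load 25/55]
  5 → break 3  [load 55/55]
4 commercial breaks opened.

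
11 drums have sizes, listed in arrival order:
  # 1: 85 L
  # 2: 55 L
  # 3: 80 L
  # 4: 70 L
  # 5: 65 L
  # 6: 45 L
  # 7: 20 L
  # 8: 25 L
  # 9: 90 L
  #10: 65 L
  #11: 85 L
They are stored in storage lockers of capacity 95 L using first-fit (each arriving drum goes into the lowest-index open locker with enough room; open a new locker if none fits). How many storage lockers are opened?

  85 → locker 1 (new)  [load 85/95]
  55 → locker 2 (new)  [load 55/95]
  80 → locker 3 (new)  [load 80/95]
  70 → locker 4 (new)  [load 70/95]
  65 → locker 5 (new)  [load 65/95]
  45 → locker 6 (new)  [load 45/95]
  20 → locker 2  [load 75/95]
  25 → locker 4  [load 95/95]
  90 → locker 7 (new)  [load 90/95]
  65 → locker 8 (new)  [load 65/95]
  85 → locker 9 (new)  [load 85/95]
9 storage lockers opened.

9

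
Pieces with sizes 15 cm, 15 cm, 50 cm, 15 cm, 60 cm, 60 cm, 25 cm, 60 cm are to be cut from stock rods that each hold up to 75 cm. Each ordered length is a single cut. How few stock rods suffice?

4

Total = 60 + 60 + 60 + 50 + 25 + 15 + 15 + 15 = 300 cm.
Lower bound: ⌈300/75⌉ = 4 stock rods.
A packing using 4 stock rods:
  stock rod 1: 60 + 15 = 75
  stock rod 2: 60 + 15 = 75
  stock rod 3: 60 + 15 = 75
  stock rod 4: 50 + 25 = 75
This matches the lower bound, so 4 is optimal.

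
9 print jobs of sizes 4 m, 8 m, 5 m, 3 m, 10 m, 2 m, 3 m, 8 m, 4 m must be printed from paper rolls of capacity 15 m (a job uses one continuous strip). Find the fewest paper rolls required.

Total = 10 + 8 + 8 + 5 + 4 + 4 + 3 + 3 + 2 = 47 m.
Lower bound: ⌈47/15⌉ = 4 paper rolls.
A packing using 4 paper rolls:
  roll 1: 10 + 5 = 15
  roll 2: 8 + 4 + 3 = 15
  roll 3: 8 + 4 + 3 = 15
  roll 4: 2 = 2
This matches the lower bound, so 4 is optimal.

4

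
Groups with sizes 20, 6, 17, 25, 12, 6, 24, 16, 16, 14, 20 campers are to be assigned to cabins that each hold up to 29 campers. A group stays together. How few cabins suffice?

Total = 25 + 24 + 20 + 20 + 17 + 16 + 16 + 14 + 12 + 6 + 6 = 176 campers.
Lower bound: ⌈176/29⌉ = 7 cabins.
A packing using 8 cabins:
  cabin 1: 25 = 25
  cabin 2: 24 = 24
  cabin 3: 20 + 6 = 26
  cabin 4: 20 + 6 = 26
  cabin 5: 17 + 12 = 29
  cabin 6: 16 = 16
  cabin 7: 16 = 16
  cabin 8: 14 = 14
No arrangement into 7 cabins stays within capacity, so 8 is optimal.

8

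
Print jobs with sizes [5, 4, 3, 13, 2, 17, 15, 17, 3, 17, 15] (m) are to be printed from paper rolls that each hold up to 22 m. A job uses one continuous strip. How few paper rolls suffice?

6

Total = 17 + 17 + 17 + 15 + 15 + 13 + 5 + 4 + 3 + 3 + 2 = 111 m.
Lower bound: ⌈111/22⌉ = 6 paper rolls.
A packing using 6 paper rolls:
  roll 1: 17 + 5 = 22
  roll 2: 17 + 4 = 21
  roll 3: 17 + 3 + 2 = 22
  roll 4: 15 + 3 = 18
  roll 5: 15 = 15
  roll 6: 13 = 13
This matches the lower bound, so 6 is optimal.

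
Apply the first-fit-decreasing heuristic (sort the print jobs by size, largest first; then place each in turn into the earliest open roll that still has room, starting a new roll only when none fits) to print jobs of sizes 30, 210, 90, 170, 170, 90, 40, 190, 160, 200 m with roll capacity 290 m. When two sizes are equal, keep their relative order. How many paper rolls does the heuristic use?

Sorted descending: 210, 200, 190, 170, 170, 160, 90, 90, 40, 30.
  210 → roll 1 (new)  [load 210/290]
  200 → roll 2 (new)  [load 200/290]
  190 → roll 3 (new)  [load 190/290]
  170 → roll 4 (new)  [load 170/290]
  170 → roll 5 (new)  [load 170/290]
  160 → roll 6 (new)  [load 160/290]
  90 → roll 2  [load 290/290]
  90 → roll 3  [load 280/290]
  40 → roll 1  [load 250/290]
  30 → roll 1  [load 280/290]
6 paper rolls opened.

6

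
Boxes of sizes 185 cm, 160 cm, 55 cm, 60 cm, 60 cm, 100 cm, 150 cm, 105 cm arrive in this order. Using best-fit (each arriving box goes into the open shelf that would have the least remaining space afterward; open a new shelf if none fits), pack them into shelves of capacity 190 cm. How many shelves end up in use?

6

  185 → shelf 1 (new)  [load 185/190]
  160 → shelf 2 (new)  [load 160/190]
  55 → shelf 3 (new)  [load 55/190]
  60 → shelf 3  [load 115/190]
  60 → shelf 3  [load 175/190]
  100 → shelf 4 (new)  [load 100/190]
  150 → shelf 5 (new)  [load 150/190]
  105 → shelf 6 (new)  [load 105/190]
6 shelves opened.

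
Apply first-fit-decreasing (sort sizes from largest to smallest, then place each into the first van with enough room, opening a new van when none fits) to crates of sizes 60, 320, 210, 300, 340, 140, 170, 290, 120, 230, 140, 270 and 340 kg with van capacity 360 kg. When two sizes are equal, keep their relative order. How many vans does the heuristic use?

9

Sorted descending: 340, 340, 320, 300, 290, 270, 230, 210, 170, 140, 140, 120, 60.
  340 → van 1 (new)  [load 340/360]
  340 → van 2 (new)  [load 340/360]
  320 → van 3 (new)  [load 320/360]
  300 → van 4 (new)  [load 300/360]
  290 → van 5 (new)  [load 290/360]
  270 → van 6 (new)  [load 270/360]
  230 → van 7 (new)  [load 230/360]
  210 → van 8 (new)  [load 210/360]
  170 → van 9 (new)  [load 170/360]
  140 → van 8  [load 350/360]
  140 → van 9  [load 310/360]
  120 → van 7  [load 350/360]
  60 → van 4  [load 360/360]
9 vans opened.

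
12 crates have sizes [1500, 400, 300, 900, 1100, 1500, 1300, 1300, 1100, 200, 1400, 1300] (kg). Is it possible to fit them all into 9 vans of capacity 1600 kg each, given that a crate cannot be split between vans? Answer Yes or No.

Yes

A valid assignment using 9 vans:
  van 1: 1500 = 1500
  van 2: 1500 = 1500
  van 3: 1400 + 200 = 1600
  van 4: 1300 + 300 = 1600
  van 5: 1300 = 1300
  van 6: 1300 = 1300
  van 7: 1100 + 400 = 1500
  van 8: 1100 = 1100
  van 9: 900 = 900
Every load is within 1600 kg, so 9 vans suffice.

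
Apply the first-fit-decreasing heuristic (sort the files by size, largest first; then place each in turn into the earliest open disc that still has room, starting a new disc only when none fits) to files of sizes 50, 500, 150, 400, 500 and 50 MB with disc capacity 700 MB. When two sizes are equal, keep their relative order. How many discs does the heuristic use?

3

Sorted descending: 500, 500, 400, 150, 50, 50.
  500 → disc 1 (new)  [load 500/700]
  500 → disc 2 (new)  [load 500/700]
  400 → disc 3 (new)  [load 400/700]
  150 → disc 1  [load 650/700]
  50 → disc 1  [load 700/700]
  50 → disc 2  [load 550/700]
3 discs opened.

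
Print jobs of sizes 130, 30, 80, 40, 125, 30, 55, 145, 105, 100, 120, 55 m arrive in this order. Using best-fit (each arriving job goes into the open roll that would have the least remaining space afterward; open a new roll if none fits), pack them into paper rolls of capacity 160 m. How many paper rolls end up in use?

  130 → roll 1 (new)  [load 130/160]
  30 → roll 1  [load 160/160]
  80 → roll 2 (new)  [load 80/160]
  40 → roll 2  [load 120/160]
  125 → roll 3 (new)  [load 125/160]
  30 → roll 3  [load 155/160]
  55 → roll 4 (new)  [load 55/160]
  145 → roll 5 (new)  [load 145/160]
  105 → roll 4  [load 160/160]
  100 → roll 6 (new)  [load 100/160]
  120 → roll 7 (new)  [load 120/160]
  55 → roll 6  [load 155/160]
7 paper rolls opened.

7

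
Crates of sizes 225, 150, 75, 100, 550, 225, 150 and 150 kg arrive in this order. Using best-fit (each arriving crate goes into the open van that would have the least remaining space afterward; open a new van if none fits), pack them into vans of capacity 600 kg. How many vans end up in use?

3

  225 → van 1 (new)  [load 225/600]
  150 → van 1  [load 375/600]
  75 → van 1  [load 450/600]
  100 → van 1  [load 550/600]
  550 → van 2 (new)  [load 550/600]
  225 → van 3 (new)  [load 225/600]
  150 → van 3  [load 375/600]
  150 → van 3  [load 525/600]
3 vans opened.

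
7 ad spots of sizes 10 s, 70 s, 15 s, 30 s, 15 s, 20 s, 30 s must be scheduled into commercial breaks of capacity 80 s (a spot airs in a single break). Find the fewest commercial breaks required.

3

Total = 70 + 30 + 30 + 20 + 15 + 15 + 10 = 190 s.
Lower bound: ⌈190/80⌉ = 3 commercial breaks.
A packing using 3 commercial breaks:
  break 1: 70 + 10 = 80
  break 2: 30 + 30 + 20 = 80
  break 3: 15 + 15 = 30
This matches the lower bound, so 3 is optimal.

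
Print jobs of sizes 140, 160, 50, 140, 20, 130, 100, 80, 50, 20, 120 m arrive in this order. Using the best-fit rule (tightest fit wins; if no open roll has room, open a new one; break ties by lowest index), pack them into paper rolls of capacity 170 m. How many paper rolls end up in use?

7

  140 → roll 1 (new)  [load 140/170]
  160 → roll 2 (new)  [load 160/170]
  50 → roll 3 (new)  [load 50/170]
  140 → roll 4 (new)  [load 140/170]
  20 → roll 1  [load 160/170]
  130 → roll 5 (new)  [load 130/170]
  100 → roll 3  [load 150/170]
  80 → roll 6 (new)  [load 80/170]
  50 → roll 6  [load 130/170]
  20 → roll 3  [load 170/170]
  120 → roll 7 (new)  [load 120/170]
7 paper rolls opened.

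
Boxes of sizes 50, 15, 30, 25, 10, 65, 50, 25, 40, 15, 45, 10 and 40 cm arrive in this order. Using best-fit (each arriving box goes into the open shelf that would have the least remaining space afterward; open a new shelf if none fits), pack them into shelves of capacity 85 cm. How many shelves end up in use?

  50 → shelf 1 (new)  [load 50/85]
  15 → shelf 1  [load 65/85]
  30 → shelf 2 (new)  [load 30/85]
  25 → shelf 2  [load 55/85]
  10 → shelf 1  [load 75/85]
  65 → shelf 3 (new)  [load 65/85]
  50 → shelf 4 (new)  [load 50/85]
  25 → shelf 2  [load 80/85]
  40 → shelf 5 (new)  [load 40/85]
  15 → shelf 3  [load 80/85]
  45 → shelf 5  [load 85/85]
  10 → shelf 1  [load 85/85]
  40 → shelf 6 (new)  [load 40/85]
6 shelves opened.

6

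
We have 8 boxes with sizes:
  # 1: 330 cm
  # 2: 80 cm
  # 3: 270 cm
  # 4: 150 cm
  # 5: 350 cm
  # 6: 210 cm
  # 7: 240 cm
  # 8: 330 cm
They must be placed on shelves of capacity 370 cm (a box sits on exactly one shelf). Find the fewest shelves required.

Total = 350 + 330 + 330 + 270 + 240 + 210 + 150 + 80 = 1960 cm.
Lower bound: ⌈1960/370⌉ = 6 shelves.
A packing using 6 shelves:
  shelf 1: 350 = 350
  shelf 2: 330 = 330
  shelf 3: 330 = 330
  shelf 4: 270 + 80 = 350
  shelf 5: 240 = 240
  shelf 6: 210 + 150 = 360
This matches the lower bound, so 6 is optimal.

6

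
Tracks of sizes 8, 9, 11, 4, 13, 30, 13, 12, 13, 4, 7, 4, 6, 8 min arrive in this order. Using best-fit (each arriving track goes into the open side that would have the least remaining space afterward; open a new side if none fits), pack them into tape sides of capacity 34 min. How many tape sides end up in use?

5

  8 → side 1 (new)  [load 8/34]
  9 → side 1  [load 17/34]
  11 → side 1  [load 28/34]
  4 → side 1  [load 32/34]
  13 → side 2 (new)  [load 13/34]
  30 → side 3 (new)  [load 30/34]
  13 → side 2  [load 26/34]
  12 → side 4 (new)  [load 12/34]
  13 → side 4  [load 25/34]
  4 → side 3  [load 34/34]
  7 → side 2  [load 33/34]
  4 → side 4  [load 29/34]
  6 → side 5 (new)  [load 6/34]
  8 → side 5  [load 14/34]
5 tape sides opened.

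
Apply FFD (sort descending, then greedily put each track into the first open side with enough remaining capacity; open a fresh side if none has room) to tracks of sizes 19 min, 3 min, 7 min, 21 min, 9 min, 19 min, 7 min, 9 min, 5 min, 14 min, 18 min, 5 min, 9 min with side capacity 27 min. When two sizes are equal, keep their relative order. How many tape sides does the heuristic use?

Sorted descending: 21, 19, 19, 18, 14, 9, 9, 9, 7, 7, 5, 5, 3.
  21 → side 1 (new)  [load 21/27]
  19 → side 2 (new)  [load 19/27]
  19 → side 3 (new)  [load 19/27]
  18 → side 4 (new)  [load 18/27]
  14 → side 5 (new)  [load 14/27]
  9 → side 4  [load 27/27]
  9 → side 5  [load 23/27]
  9 → side 6 (new)  [load 9/27]
  7 → side 2  [load 26/27]
  7 → side 3  [load 26/27]
  5 → side 1  [load 26/27]
  5 → side 6  [load 14/27]
  3 → side 5  [load 26/27]
6 tape sides opened.

6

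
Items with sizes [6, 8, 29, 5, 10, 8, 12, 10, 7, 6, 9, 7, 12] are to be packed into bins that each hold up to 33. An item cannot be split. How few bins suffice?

Total = 29 + 12 + 12 + 10 + 10 + 9 + 8 + 8 + 7 + 7 + 6 + 6 + 5 = 129.
Lower bound: ⌈129/33⌉ = 4 bins.
A packing using 5 bins:
  bin 1: 29 = 29
  bin 2: 12 + 12 + 9 = 33
  bin 3: 10 + 10 + 8 + 5 = 33
  bin 4: 8 + 7 + 7 + 6 = 28
  bin 5: 6 = 6
No arrangement into 4 bins stays within capacity, so 5 is optimal.

5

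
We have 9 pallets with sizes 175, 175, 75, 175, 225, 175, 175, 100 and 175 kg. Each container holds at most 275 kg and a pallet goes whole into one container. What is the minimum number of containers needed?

Total = 225 + 175 + 175 + 175 + 175 + 175 + 175 + 100 + 75 = 1450 kg.
Lower bound: ⌈1450/275⌉ = 6 containers.
Also, 7 pallets each exceed 275/2 kg, and no two of those can share a container, so at least 7 containers are needed.
A packing using 7 containers:
  container 1: 225 = 225
  container 2: 175 + 100 = 275
  container 3: 175 + 75 = 250
  container 4: 175 = 175
  container 5: 175 = 175
  container 6: 175 = 175
  container 7: 175 = 175
This matches the lower bound, so 7 is optimal.

7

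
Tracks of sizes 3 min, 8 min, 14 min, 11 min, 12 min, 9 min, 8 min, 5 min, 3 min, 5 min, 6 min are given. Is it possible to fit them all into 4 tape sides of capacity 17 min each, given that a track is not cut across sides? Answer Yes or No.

No

Total = 84 min; ⌈84/17⌉ = 5.
At least 5 tape sides are required, but only 4 are allowed.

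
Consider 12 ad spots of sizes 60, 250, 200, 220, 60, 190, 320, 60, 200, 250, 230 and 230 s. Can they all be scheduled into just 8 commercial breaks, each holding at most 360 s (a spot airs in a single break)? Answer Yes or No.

Total = 2270 s; ⌈2270/360⌉ = 7.
9 ad spots each exceed half the capacity and cannot share a break, forcing at least 9 commercial breaks.
At least 9 commercial breaks are required, but only 8 are allowed.

No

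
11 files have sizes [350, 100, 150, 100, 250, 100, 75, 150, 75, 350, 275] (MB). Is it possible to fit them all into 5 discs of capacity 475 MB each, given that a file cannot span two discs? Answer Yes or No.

Yes

A valid assignment using 5 discs:
  disc 1: 350 + 100 = 450
  disc 2: 350 + 100 = 450
  disc 3: 275 + 150 = 425
  disc 4: 250 + 150 + 75 = 475
  disc 5: 100 + 75 = 175
Every load is within 475 MB, so 5 discs suffice.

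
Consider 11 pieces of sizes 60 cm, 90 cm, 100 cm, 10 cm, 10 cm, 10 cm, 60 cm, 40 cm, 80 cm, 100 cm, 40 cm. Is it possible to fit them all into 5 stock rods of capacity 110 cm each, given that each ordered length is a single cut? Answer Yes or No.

Total = 600 cm; ⌈600/110⌉ = 6.
At least 6 stock rods are required, but only 5 are allowed.

No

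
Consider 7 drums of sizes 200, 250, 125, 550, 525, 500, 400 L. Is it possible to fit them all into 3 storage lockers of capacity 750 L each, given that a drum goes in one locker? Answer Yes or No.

No

Total = 2550 L; ⌈2550/750⌉ = 4.
At least 4 storage lockers are required, but only 3 are allowed.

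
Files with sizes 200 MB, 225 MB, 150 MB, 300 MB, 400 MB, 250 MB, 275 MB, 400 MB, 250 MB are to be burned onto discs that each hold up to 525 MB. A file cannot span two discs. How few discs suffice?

6

Total = 400 + 400 + 300 + 275 + 250 + 250 + 225 + 200 + 150 = 2450 MB.
Lower bound: ⌈2450/525⌉ = 5 discs.
A packing using 6 discs:
  disc 1: 400 = 400
  disc 2: 400 = 400
  disc 3: 300 + 225 = 525
  disc 4: 275 + 250 = 525
  disc 5: 250 + 200 = 450
  disc 6: 150 = 150
No arrangement into 5 discs stays within capacity, so 6 is optimal.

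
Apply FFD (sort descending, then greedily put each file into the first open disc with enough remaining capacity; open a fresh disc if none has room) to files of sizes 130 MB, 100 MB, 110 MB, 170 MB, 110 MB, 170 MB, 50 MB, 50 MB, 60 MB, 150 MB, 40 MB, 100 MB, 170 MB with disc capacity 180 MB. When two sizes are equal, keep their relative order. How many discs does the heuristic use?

9

Sorted descending: 170, 170, 170, 150, 130, 110, 110, 100, 100, 60, 50, 50, 40.
  170 → disc 1 (new)  [load 170/180]
  170 → disc 2 (new)  [load 170/180]
  170 → disc 3 (new)  [load 170/180]
  150 → disc 4 (new)  [load 150/180]
  130 → disc 5 (new)  [load 130/180]
  110 → disc 6 (new)  [load 110/180]
  110 → disc 7 (new)  [load 110/180]
  100 → disc 8 (new)  [load 100/180]
  100 → disc 9 (new)  [load 100/180]
  60 → disc 6  [load 170/180]
  50 → disc 5  [load 180/180]
  50 → disc 7  [load 160/180]
  40 → disc 8  [load 140/180]
9 discs opened.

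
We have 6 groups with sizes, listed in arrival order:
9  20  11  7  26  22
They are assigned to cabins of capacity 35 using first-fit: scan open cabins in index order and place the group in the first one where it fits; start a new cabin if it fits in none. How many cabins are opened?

  9 → cabin 1 (new)  [load 9/35]
  20 → cabin 1  [load 29/35]
  11 → cabin 2 (new)  [load 11/35]
  7 → cabin 2  [load 18/35]
  26 → cabin 3 (new)  [load 26/35]
  22 → cabin 4 (new)  [load 22/35]
4 cabins opened.

4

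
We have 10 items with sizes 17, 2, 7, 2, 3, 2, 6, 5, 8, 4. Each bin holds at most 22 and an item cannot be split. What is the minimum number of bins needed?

Total = 17 + 8 + 7 + 6 + 5 + 4 + 3 + 2 + 2 + 2 = 56.
Lower bound: ⌈56/22⌉ = 3 bins.
A packing using 3 bins:
  bin 1: 17 + 5 = 22
  bin 2: 8 + 7 + 6 = 21
  bin 3: 4 + 3 + 2 + 2 + 2 = 13
This matches the lower bound, so 3 is optimal.

3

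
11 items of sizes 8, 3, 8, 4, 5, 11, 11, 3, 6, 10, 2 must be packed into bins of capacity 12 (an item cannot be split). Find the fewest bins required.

7

Total = 11 + 11 + 10 + 8 + 8 + 6 + 5 + 4 + 3 + 3 + 2 = 71.
Lower bound: ⌈71/12⌉ = 6 bins.
A packing using 7 bins:
  bin 1: 11 = 11
  bin 2: 11 = 11
  bin 3: 10 + 2 = 12
  bin 4: 8 + 4 = 12
  bin 5: 8 + 3 = 11
  bin 6: 6 + 5 = 11
  bin 7: 3 = 3
No arrangement into 6 bins stays within capacity, so 7 is optimal.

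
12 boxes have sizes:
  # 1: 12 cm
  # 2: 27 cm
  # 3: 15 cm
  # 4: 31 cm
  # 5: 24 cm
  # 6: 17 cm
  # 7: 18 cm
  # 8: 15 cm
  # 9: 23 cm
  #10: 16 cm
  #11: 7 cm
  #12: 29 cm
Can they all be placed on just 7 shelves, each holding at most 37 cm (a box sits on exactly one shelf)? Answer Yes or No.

Total = 234 cm; ⌈234/37⌉ = 7.
The bound of 7 does not rule out 7, but exhaustive search shows no assignment into 7 shelves of capacity 37 cm exists — the minimum is 8.

No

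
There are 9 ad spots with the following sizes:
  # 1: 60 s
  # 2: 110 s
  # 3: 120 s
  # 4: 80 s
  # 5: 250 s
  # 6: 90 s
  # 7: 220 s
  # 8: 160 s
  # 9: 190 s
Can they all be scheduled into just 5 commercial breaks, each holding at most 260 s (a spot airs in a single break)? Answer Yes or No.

Total = 1280 s; ⌈1280/260⌉ = 5.
The bound of 5 does not rule out 5, but exhaustive search shows no assignment into 5 commercial breaks of capacity 260 s exists — the minimum is 6.

No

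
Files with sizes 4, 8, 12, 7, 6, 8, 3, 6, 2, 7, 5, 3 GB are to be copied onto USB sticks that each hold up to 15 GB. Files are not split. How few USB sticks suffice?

Total = 12 + 8 + 8 + 7 + 7 + 6 + 6 + 5 + 4 + 3 + 3 + 2 = 71 GB.
Lower bound: ⌈71/15⌉ = 5 USB sticks.
A packing using 5 USB sticks:
  USB stick 1: 12 + 3 = 15
  USB stick 2: 8 + 7 = 15
  USB stick 3: 8 + 7 = 15
  USB stick 4: 6 + 6 + 3 = 15
  USB stick 5: 5 + 4 + 2 = 11
This matches the lower bound, so 5 is optimal.

5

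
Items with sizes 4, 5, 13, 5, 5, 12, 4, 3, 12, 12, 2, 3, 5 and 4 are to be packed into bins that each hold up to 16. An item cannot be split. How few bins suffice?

Total = 13 + 12 + 12 + 12 + 5 + 5 + 5 + 5 + 4 + 4 + 4 + 3 + 3 + 2 = 89.
Lower bound: ⌈89/16⌉ = 6 bins.
A packing using 6 bins:
  bin 1: 13 + 3 = 16
  bin 2: 12 + 4 = 16
  bin 3: 12 + 4 = 16
  bin 4: 12 + 4 = 16
  bin 5: 5 + 5 + 5 = 15
  bin 6: 5 + 3 + 2 = 10
This matches the lower bound, so 6 is optimal.

6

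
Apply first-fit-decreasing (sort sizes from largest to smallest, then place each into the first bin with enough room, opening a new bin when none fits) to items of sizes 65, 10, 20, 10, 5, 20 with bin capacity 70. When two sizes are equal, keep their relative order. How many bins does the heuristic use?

2

Sorted descending: 65, 20, 20, 10, 10, 5.
  65 → bin 1 (new)  [load 65/70]
  20 → bin 2 (new)  [load 20/70]
  20 → bin 2  [load 40/70]
  10 → bin 2  [load 50/70]
  10 → bin 2  [load 60/70]
  5 → bin 1  [load 70/70]
2 bins opened.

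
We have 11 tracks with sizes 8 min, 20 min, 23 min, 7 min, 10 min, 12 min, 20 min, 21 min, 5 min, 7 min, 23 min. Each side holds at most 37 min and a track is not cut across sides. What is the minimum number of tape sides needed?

5

Total = 23 + 23 + 21 + 20 + 20 + 12 + 10 + 8 + 7 + 7 + 5 = 156 min.
Lower bound: ⌈156/37⌉ = 5 tape sides.
A packing using 5 tape sides:
  side 1: 23 + 12 = 35
  side 2: 23 + 10 = 33
  side 3: 21 + 8 + 7 = 36
  side 4: 20 + 7 + 5 = 32
  side 5: 20 = 20
This matches the lower bound, so 5 is optimal.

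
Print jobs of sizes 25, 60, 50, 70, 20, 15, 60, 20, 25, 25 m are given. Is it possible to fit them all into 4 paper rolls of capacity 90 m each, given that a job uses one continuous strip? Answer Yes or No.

No

Total = 370 m; ⌈370/90⌉ = 5.
At least 5 paper rolls are required, but only 4 are allowed.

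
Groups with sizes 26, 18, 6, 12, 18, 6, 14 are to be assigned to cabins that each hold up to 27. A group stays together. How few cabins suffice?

4

Total = 26 + 18 + 18 + 14 + 12 + 6 + 6 = 100.
Lower bound: ⌈100/27⌉ = 4 cabins.
A packing using 4 cabins:
  cabin 1: 26 = 26
  cabin 2: 18 + 6 = 24
  cabin 3: 18 + 6 = 24
  cabin 4: 14 + 12 = 26
This matches the lower bound, so 4 is optimal.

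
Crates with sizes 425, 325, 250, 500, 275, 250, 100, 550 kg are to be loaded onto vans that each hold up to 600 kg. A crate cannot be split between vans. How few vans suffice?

Total = 550 + 500 + 425 + 325 + 275 + 250 + 250 + 100 = 2675 kg.
Lower bound: ⌈2675/600⌉ = 5 vans.
A packing using 5 vans:
  van 1: 550 = 550
  van 2: 500 + 100 = 600
  van 3: 425 = 425
  van 4: 325 + 275 = 600
  van 5: 250 + 250 = 500
This matches the lower bound, so 5 is optimal.

5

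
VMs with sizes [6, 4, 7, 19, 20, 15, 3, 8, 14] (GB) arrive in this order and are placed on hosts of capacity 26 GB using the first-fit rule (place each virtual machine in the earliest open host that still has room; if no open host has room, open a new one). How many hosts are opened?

5

  6 → host 1 (new)  [load 6/26]
  4 → host 1  [load 10/26]
  7 → host 1  [load 17/26]
  19 → host 2 (new)  [load 19/26]
  20 → host 3 (new)  [load 20/26]
  15 → host 4 (new)  [load 15/26]
  3 → host 1  [load 20/26]
  8 → host 4  [load 23/26]
  14 → host 5 (new)  [load 14/26]
5 hosts opened.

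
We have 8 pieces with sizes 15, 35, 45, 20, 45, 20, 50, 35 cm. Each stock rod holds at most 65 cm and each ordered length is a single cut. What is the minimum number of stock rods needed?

5

Total = 50 + 45 + 45 + 35 + 35 + 20 + 20 + 15 = 265 cm.
Lower bound: ⌈265/65⌉ = 5 stock rods.
A packing using 5 stock rods:
  stock rod 1: 50 + 15 = 65
  stock rod 2: 45 + 20 = 65
  stock rod 3: 45 + 20 = 65
  stock rod 4: 35 = 35
  stock rod 5: 35 = 35
This matches the lower bound, so 5 is optimal.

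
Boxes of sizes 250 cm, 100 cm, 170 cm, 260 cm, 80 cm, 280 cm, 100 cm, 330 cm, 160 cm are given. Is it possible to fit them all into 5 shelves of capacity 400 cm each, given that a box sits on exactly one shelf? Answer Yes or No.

A valid assignment using 5 shelves:
  shelf 1: 330 = 330
  shelf 2: 280 + 100 = 380
  shelf 3: 260 + 100 = 360
  shelf 4: 250 + 80 = 330
  shelf 5: 170 + 160 = 330
Every load is within 400 cm, so 5 shelves suffice.

Yes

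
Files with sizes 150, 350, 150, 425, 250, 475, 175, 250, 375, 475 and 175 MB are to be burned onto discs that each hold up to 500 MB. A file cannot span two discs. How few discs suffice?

Total = 475 + 475 + 425 + 375 + 350 + 250 + 250 + 175 + 175 + 150 + 150 = 3250 MB.
Lower bound: ⌈3250/500⌉ = 7 discs.
A packing using 7 discs:
  disc 1: 475 = 475
  disc 2: 475 = 475
  disc 3: 425 = 425
  disc 4: 375 = 375
  disc 5: 350 + 150 = 500
  disc 6: 250 + 250 = 500
  disc 7: 175 + 175 + 150 = 500
This matches the lower bound, so 7 is optimal.

7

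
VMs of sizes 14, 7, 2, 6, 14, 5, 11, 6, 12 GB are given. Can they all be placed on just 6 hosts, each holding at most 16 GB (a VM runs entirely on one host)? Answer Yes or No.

Yes

A valid assignment using 6 hosts:
  host 1: 14 + 2 = 16
  host 2: 14 = 14
  host 3: 12 = 12
  host 4: 11 + 5 = 16
  host 5: 7 + 6 = 13
  host 6: 6 = 6
Every load is within 16 GB, so 6 hosts suffice.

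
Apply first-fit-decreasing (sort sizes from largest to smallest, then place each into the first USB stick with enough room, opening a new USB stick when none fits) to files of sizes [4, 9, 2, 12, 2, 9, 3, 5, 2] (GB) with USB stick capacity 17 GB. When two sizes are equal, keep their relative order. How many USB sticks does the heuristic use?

Sorted descending: 12, 9, 9, 5, 4, 3, 2, 2, 2.
  12 → USB stick 1 (new)  [load 12/17]
  9 → USB stick 2 (new)  [load 9/17]
  9 → USB stick 3 (new)  [load 9/17]
  5 → USB stick 1  [load 17/17]
  4 → USB stick 2  [load 13/17]
  3 → USB stick 2  [load 16/17]
  2 → USB stick 3  [load 11/17]
  2 → USB stick 3  [load 13/17]
  2 → USB stick 3  [load 15/17]
3 USB sticks opened.

3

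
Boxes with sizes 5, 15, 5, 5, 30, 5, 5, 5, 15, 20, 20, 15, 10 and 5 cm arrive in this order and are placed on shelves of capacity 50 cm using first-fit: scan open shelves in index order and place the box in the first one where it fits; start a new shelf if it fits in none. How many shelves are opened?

4

  5 → shelf 1 (new)  [load 5/50]
  15 → shelf 1  [load 20/50]
  5 → shelf 1  [load 25/50]
  5 → shelf 1  [load 30/50]
  30 → shelf 2 (new)  [load 30/50]
  5 → shelf 1  [load 35/50]
  5 → shelf 1  [load 40/50]
  5 → shelf 1  [load 45/50]
  15 → shelf 2  [load 45/50]
  20 → shelf 3 (new)  [load 20/50]
  20 → shelf 3  [load 40/50]
  15 → shelf 4 (new)  [load 15/50]
  10 → shelf 3  [load 50/50]
  5 → shelf 1  [load 50/50]
4 shelves opened.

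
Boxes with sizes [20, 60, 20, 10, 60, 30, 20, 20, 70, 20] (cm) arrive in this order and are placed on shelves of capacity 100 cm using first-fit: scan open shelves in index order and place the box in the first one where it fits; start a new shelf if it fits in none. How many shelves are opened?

4

  20 → shelf 1 (new)  [load 20/100]
  60 → shelf 1  [load 80/100]
  20 → shelf 1  [load 100/100]
  10 → shelf 2 (new)  [load 10/100]
  60 → shelf 2  [load 70/100]
  30 → shelf 2  [load 100/100]
  20 → shelf 3 (new)  [load 20/100]
  20 → shelf 3  [load 40/100]
  70 → shelf 4 (new)  [load 70/100]
  20 → shelf 3  [load 60/100]
4 shelves opened.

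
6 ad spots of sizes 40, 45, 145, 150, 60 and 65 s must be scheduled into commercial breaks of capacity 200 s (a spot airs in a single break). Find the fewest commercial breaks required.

Total = 150 + 145 + 65 + 60 + 45 + 40 = 505 s.
Lower bound: ⌈505/200⌉ = 3 commercial breaks.
A packing using 3 commercial breaks:
  break 1: 150 + 45 = 195
  break 2: 145 + 40 = 185
  break 3: 65 + 60 = 125
This matches the lower bound, so 3 is optimal.

3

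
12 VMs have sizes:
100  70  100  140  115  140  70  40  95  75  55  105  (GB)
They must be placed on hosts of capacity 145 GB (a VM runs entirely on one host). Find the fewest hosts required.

9

Total = 140 + 140 + 115 + 105 + 100 + 100 + 95 + 75 + 70 + 70 + 55 + 40 = 1105 GB.
Lower bound: ⌈1105/145⌉ = 8 hosts.
A packing using 9 hosts:
  host 1: 140 = 140
  host 2: 140 = 140
  host 3: 115 = 115
  host 4: 105 + 40 = 145
  host 5: 100 = 100
  host 6: 100 = 100
  host 7: 95 = 95
  host 8: 75 + 70 = 145
  host 9: 70 + 55 = 125
No arrangement into 8 hosts stays within capacity, so 9 is optimal.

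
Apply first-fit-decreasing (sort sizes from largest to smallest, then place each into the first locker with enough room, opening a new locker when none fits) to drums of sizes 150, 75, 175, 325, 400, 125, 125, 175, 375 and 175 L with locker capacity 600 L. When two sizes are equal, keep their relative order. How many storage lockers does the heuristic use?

Sorted descending: 400, 375, 325, 175, 175, 175, 150, 125, 125, 75.
  400 → locker 1 (new)  [load 400/600]
  375 → locker 2 (new)  [load 375/600]
  325 → locker 3 (new)  [load 325/600]
  175 → locker 1  [load 575/600]
  175 → locker 2  [load 550/600]
  175 → locker 3  [load 500/600]
  150 → locker 4 (new)  [load 150/600]
  125 → locker 4  [load 275/600]
  125 → locker 4  [load 400/600]
  75 → locker 3  [load 575/600]
4 storage lockers opened.

4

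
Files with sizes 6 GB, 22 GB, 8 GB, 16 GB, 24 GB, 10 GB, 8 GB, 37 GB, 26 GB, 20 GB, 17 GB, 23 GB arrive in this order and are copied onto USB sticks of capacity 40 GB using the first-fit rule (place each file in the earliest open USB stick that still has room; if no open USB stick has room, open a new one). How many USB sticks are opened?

  6 → USB stick 1 (new)  [load 6/40]
  22 → USB stick 1  [load 28/40]
  8 → USB stick 1  [load 36/40]
  16 → USB stick 2 (new)  [load 16/40]
  24 → USB stick 2  [load 40/40]
  10 → USB stick 3 (new)  [load 10/40]
  8 → USB stick 3  [load 18/40]
  37 → USB stick 4 (new)  [load 37/40]
  26 → USB stick 5 (new)  [load 26/40]
  20 → USB stick 3  [load 38/40]
  17 → USB stick 6 (new)  [load 17/40]
  23 → USB stick 6  [load 40/40]
6 USB sticks opened.

6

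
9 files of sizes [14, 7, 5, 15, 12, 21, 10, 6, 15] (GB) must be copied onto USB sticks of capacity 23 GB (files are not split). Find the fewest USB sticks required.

Total = 21 + 15 + 15 + 14 + 12 + 10 + 7 + 6 + 5 = 105 GB.
Lower bound: ⌈105/23⌉ = 5 USB sticks.
A packing using 5 USB sticks:
  USB stick 1: 21 = 21
  USB stick 2: 15 + 7 = 22
  USB stick 3: 15 + 6 = 21
  USB stick 4: 14 + 5 = 19
  USB stick 5: 12 + 10 = 22
This matches the lower bound, so 5 is optimal.

5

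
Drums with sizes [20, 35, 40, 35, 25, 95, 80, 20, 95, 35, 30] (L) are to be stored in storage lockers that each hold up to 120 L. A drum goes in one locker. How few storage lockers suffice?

Total = 95 + 95 + 80 + 40 + 35 + 35 + 35 + 30 + 25 + 20 + 20 = 510 L.
Lower bound: ⌈510/120⌉ = 5 storage lockers.
A packing using 5 storage lockers:
  locker 1: 95 + 25 = 120
  locker 2: 95 + 20 = 115
  locker 3: 80 + 40 = 120
  locker 4: 35 + 35 + 35 = 105
  locker 5: 30 + 20 = 50
This matches the lower bound, so 5 is optimal.

5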